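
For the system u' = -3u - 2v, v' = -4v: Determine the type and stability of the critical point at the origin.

stable node

A = [[-3,-2],[0,-4]]; det(A-λI) = λ^2 + 7λ + 12.
λ = -4, -3: both negative.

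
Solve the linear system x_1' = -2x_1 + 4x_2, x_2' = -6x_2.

x_1(t) = -C_1e^(-6t) - C_2e^(-2t), x_2(t) = C_1e^(-6t)

Coefficient matrix A = [[-2, 4], [0, -6]].
Characteristic polynomial det(A - λI) = λ^2 + 8λ + 12 = 0.
Eigenvalues λ = -6, -2.
For λ=-6: (A-λI) row 1 is [4, 4], so an eigenvector is (-1, 1).
For λ=-2: (A-λI) row 1 is [0, 4], so an eigenvector is (-1, 0).
General solution: C_1e^(-6t)(-1,1) + C_2e^(-2t)(-1,0).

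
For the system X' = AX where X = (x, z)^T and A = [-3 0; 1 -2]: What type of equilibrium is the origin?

A = [[-3,0],[1,-2]]; det(A-λI) = λ^2 + 5λ + 6.
λ = -2, -3: both negative.

stable node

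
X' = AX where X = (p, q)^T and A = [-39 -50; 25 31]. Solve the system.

p(t) = -K_1e^(-4t)sin(5t) + 3K_1e^(-4t)cos(5t) + 3K_2e^(-4t)sin(5t) + K_2e^(-4t)cos(5t), q(t) = K_1e^(-4t)sin(5t) - 2K_1e^(-4t)cos(5t) - 2K_2e^(-4t)sin(5t) - K_2e^(-4t)cos(5t)

Coefficient matrix A = [[-39, -50], [25, 31]].
Characteristic polynomial det(A - λI) = λ^2 + 8λ + 41 = 0.
Eigenvalues λ = -4 ± 5i (complex conjugate pair).
For λ=-4+5i: an eigenvector is (3,-2) - i(-1,1) = (3 + i, -2 - i).
A real fundamental pair from Re and Im of e^((-4+5i)t)v: X_1 = e^(-4t)(cos(5t)·(3,-2) + sin(5t)·(-1,1)), X_2 = e^(-4t)(sin(5t)·(3,-2) - cos(5t)·(-1,1)).
General solution: K_1X_1 + K_2X_2.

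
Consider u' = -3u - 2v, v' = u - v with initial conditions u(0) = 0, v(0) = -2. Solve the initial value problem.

Coefficient matrix A = [[-3, -2], [1, -1]].
Characteristic polynomial det(A - λI) = λ^2 + 4λ + 5 = 0.
Eigenvalues λ = -2 ± i (complex conjugate pair).
For λ=-2+i: an eigenvector is (-1,1) - i(-1,0) = (-1 + i, 1).
A real fundamental pair from Re and Im of e^((-2+i)t)v: X_1 = e^(-2t)(cos(t)·(-1,1) + sin(t)·(-1,0)), X_2 = e^(-2t)(sin(t)·(-1,1) - cos(t)·(-1,0)).
General solution: K_1X_1 + K_2X_2.
Applying u(0)=0, v(0)=-2 gives K_1=-2, K_2=-2.

u(t) = 4e^(-2t)sin(t), v(t) = -2e^(-2t)sin(t) - 2e^(-2t)cos(t)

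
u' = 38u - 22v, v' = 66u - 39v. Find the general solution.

Coefficient matrix A = [[38, -22], [66, -39]].
Characteristic polynomial det(A - λI) = λ^2 + λ - 30 = 0.
Eigenvalues λ = -6, 5.
For λ=-6: (A-λI) row 1 is [44, -22], so an eigenvector is (1, 2).
For λ=5: (A-λI) row 1 is [33, -22], so an eigenvector is (-2, -3).
General solution: c_1e^(-6t)(1,2) + c_2e^(5t)(-2,-3).

u(t) = c_1e^(-6t) - 2c_2e^(5t), v(t) = 2c_1e^(-6t) - 3c_2e^(5t)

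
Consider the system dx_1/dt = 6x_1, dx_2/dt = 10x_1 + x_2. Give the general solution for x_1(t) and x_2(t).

Coefficient matrix A = [[6, 0], [10, 1]].
Characteristic polynomial det(A - λI) = λ^2 - 7λ + 6 = 0.
Eigenvalues λ = 6, 1.
For λ=6: (A-λI) row 2 is [10, -5], so an eigenvector is (1, 2).
For λ=1: (A-λI) row 1 is [5, 0], so an eigenvector is (0, -1).
General solution: C_1e^(6t)(1,2) + C_2e^(t)(0,-1).

x_1(t) = C_1e^(6t), x_2(t) = 2C_1e^(6t) - C_2e^(t)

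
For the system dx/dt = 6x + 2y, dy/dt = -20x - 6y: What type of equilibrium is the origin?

A = [[6,2],[-20,-6]]; det(A-λI) = λ^2 + 4.
λ = 0 ± 2i: zero real part.

center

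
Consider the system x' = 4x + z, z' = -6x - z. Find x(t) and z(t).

Coefficient matrix A = [[4, 1], [-6, -1]].
Characteristic polynomial det(A - λI) = λ^2 - 3λ + 2 = 0.
Eigenvalues λ = 1, 2.
For λ=1: (A-λI) row 1 is [3, 1], so an eigenvector is (-1, 3).
For λ=2: (A-λI) row 1 is [2, 1], so an eigenvector is (-1, 2).
General solution: C_1e^(t)(-1,3) + C_2e^(2t)(-1,2).

x(t) = -C_1e^(t) - C_2e^(2t), z(t) = 3C_1e^(t) + 2C_2e^(2t)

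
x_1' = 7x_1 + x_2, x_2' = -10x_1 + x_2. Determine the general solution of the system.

Coefficient matrix A = [[7, 1], [-10, 1]].
Characteristic polynomial det(A - λI) = λ^2 - 8λ + 17 = 0.
Eigenvalues λ = 4 ± i (complex conjugate pair).
For λ=4+i: an eigenvector is (0,1) - i(1,-3) = (0 - i, 1 + 3i).
A real fundamental pair from Re and Im of e^((4+i)t)v: X_1 = e^(4t)(cos(t)·(0,1) + sin(t)·(1,-3)), X_2 = e^(4t)(sin(t)·(0,1) - cos(t)·(1,-3)).
General solution: C_1X_1 + C_2X_2.

x_1(t) = C_1e^(4t)sin(t) - C_2e^(4t)cos(t), x_2(t) = -3C_1e^(4t)sin(t) + C_1e^(4t)cos(t) + C_2e^(4t)sin(t) + 3C_2e^(4t)cos(t)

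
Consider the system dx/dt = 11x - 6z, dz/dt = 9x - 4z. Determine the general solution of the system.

x(t) = -2C_1e^(2t) + C_2e^(5t), z(t) = -3C_1e^(2t) + C_2e^(5t)

Coefficient matrix A = [[11, -6], [9, -4]].
Characteristic polynomial det(A - λI) = λ^2 - 7λ + 10 = 0.
Eigenvalues λ = 2, 5.
For λ=2: (A-λI) row 1 is [9, -6], so an eigenvector is (-2, -3).
For λ=5: (A-λI) row 1 is [6, -6], so an eigenvector is (1, 1).
General solution: C_1e^(2t)(-2,-3) + C_2e^(5t)(1,1).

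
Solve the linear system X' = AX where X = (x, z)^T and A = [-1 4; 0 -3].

Coefficient matrix A = [[-1, 4], [0, -3]].
Characteristic polynomial det(A - λI) = λ^2 + 4λ + 3 = 0.
Eigenvalues λ = -1, -3.
For λ=-1: (A-λI) row 1 is [0, 4], so an eigenvector is (1, 0).
For λ=-3: (A-λI) row 1 is [2, 4], so an eigenvector is (-2, 1).
General solution: K_1e^(-t)(1,0) + K_2e^(-3t)(-2,1).

x(t) = K_1e^(-t) - 2K_2e^(-3t), z(t) = K_2e^(-3t)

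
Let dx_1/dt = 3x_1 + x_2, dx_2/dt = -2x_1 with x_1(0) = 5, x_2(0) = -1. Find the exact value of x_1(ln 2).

28

A = [[3,1],[-2,0]]; eigenvalues λ = 2, 1.
Eigenvectors: (-1,1) for λ=2, (1,-2) for λ=1.
From the initial condition, c_1 = -9, c_2 = -4.
x_1(ln 2) = (-9)(2^2)(-1) + (-4)(2^1)(1) = 28.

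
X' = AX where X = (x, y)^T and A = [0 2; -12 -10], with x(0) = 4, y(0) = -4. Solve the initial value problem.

x(t) = 8e^(-4t) - 4e^(-6t), y(t) = -16e^(-4t) + 12e^(-6t)

Coefficient matrix A = [[0, 2], [-12, -10]].
Characteristic polynomial det(A - λI) = λ^2 + 10λ + 24 = 0.
Eigenvalues λ = -6, -4.
For λ=-6: (A-λI) row 1 is [6, 2], so an eigenvector is (1, -3).
For λ=-4: (A-λI) row 1 is [4, 2], so an eigenvector is (1, -2).
General solution: C_1e^(-6t)(1,-3) + C_2e^(-4t)(1,-2).
Applying x(0)=4, y(0)=-4 gives C_1=-4, C_2=8.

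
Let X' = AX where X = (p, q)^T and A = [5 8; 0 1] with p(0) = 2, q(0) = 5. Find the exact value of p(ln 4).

A = [[5,8],[0,1]]; eigenvalues λ = 1, 5.
Eigenvectors: (-2,1) for λ=1, (-1,0) for λ=5.
From the initial condition, c_1 = 5, c_2 = -12.
p(ln 4) = (5)(4^1)(-2) + (-12)(4^5)(-1) = 12248.

12248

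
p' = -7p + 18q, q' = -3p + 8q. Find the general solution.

p(t) = 3K_1e^(-t) + 2K_2e^(2t), q(t) = K_1e^(-t) + K_2e^(2t)

Coefficient matrix A = [[-7, 18], [-3, 8]].
Characteristic polynomial det(A - λI) = λ^2 - λ - 2 = 0.
Eigenvalues λ = -1, 2.
For λ=-1: (A-λI) row 1 is [-6, 18], so an eigenvector is (3, 1).
For λ=2: (A-λI) row 1 is [-9, 18], so an eigenvector is (2, 1).
General solution: K_1e^(-t)(3,1) + K_2e^(2t)(2,1).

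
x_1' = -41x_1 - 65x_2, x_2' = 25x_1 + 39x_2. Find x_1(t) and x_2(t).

Coefficient matrix A = [[-41, -65], [25, 39]].
Characteristic polynomial det(A - λI) = λ^2 + 2λ + 26 = 0.
Eigenvalues λ = -1 ± 5i (complex conjugate pair).
For λ=-1+5i: an eigenvector is (2,-1) - i(-3,2) = (2 + 3i, -1 - 2i).
A real fundamental pair from Re and Im of e^((-1+5i)t)v: X_1 = e^(-t)(cos(5t)·(2,-1) + sin(5t)·(-3,2)), X_2 = e^(-t)(sin(5t)·(2,-1) - cos(5t)·(-3,2)).
General solution: c_1X_1 + c_2X_2.

x_1(t) = -3c_1e^(-t)sin(5t) + 2c_1e^(-t)cos(5t) + 2c_2e^(-t)sin(5t) + 3c_2e^(-t)cos(5t), x_2(t) = 2c_1e^(-t)sin(5t) - c_1e^(-t)cos(5t) - c_2e^(-t)sin(5t) - 2c_2e^(-t)cos(5t)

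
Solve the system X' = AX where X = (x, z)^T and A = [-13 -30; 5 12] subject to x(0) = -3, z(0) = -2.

x(t) = 18e^(2t) - 21e^(-3t), z(t) = -9e^(2t) + 7e^(-3t)

Coefficient matrix A = [[-13, -30], [5, 12]].
Characteristic polynomial det(A - λI) = λ^2 + λ - 6 = 0.
Eigenvalues λ = 2, -3.
For λ=2: (A-λI) row 1 is [-15, -30], so an eigenvector is (-2, 1).
For λ=-3: (A-λI) row 1 is [-10, -30], so an eigenvector is (3, -1).
General solution: C_1e^(2t)(-2,1) + C_2e^(-3t)(3,-1).
Applying x(0)=-3, z(0)=-2 gives C_1=-9, C_2=-7.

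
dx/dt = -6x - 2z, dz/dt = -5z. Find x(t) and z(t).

x(t) = -C_1e^(-6t) + 2C_2e^(-5t), z(t) = -C_2e^(-5t)

Coefficient matrix A = [[-6, -2], [0, -5]].
Characteristic polynomial det(A - λI) = λ^2 + 11λ + 30 = 0.
Eigenvalues λ = -6, -5.
For λ=-6: (A-λI) row 1 is [0, -2], so an eigenvector is (-1, 0).
For λ=-5: (A-λI) row 1 is [-1, -2], so an eigenvector is (2, -1).
General solution: C_1e^(-6t)(-1,0) + C_2e^(-5t)(2,-1).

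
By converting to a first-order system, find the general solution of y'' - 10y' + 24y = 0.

Let x_1 = y, x_2 = y'. Then x_1' = x_2 and x_2' = -24x_1 + 10x_2.
A = [[0,1],[-24,10]]; det(A-λI) = λ^2 - 10λ + 24.
Eigenvalues λ = 4, 6 with eigenvectors (1,4), (1,6).

y(t) = C_1e^(4t) + C_2e^(6t)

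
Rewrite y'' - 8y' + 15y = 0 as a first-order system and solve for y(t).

y(t) = K_1e^(5t) + K_2e^(3t)

Let x_1 = y, x_2 = y'. Then x_1' = x_2 and x_2' = -15x_1 + 8x_2.
A = [[0,1],[-15,8]]; det(A-λI) = λ^2 - 8λ + 15.
Eigenvalues λ = 5, 3 with eigenvectors (1,5), (1,3).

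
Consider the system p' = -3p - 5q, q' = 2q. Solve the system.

Coefficient matrix A = [[-3, -5], [0, 2]].
Characteristic polynomial det(A - λI) = λ^2 + λ - 6 = 0.
Eigenvalues λ = 2, -3.
For λ=2: (A-λI) row 1 is [-5, -5], so an eigenvector is (1, -1).
For λ=-3: (A-λI) row 1 is [0, -5], so an eigenvector is (1, 0).
General solution: c_1e^(2t)(1,-1) + c_2e^(-3t)(1,0).

p(t) = c_1e^(2t) + c_2e^(-3t), q(t) = -c_1e^(2t)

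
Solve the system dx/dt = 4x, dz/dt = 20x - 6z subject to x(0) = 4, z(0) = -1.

Coefficient matrix A = [[4, 0], [20, -6]].
Characteristic polynomial det(A - λI) = λ^2 + 2λ - 24 = 0.
Eigenvalues λ = 4, -6.
For λ=4: (A-λI) row 2 is [20, -10], so an eigenvector is (-1, -2).
For λ=-6: (A-λI) row 1 is [10, 0], so an eigenvector is (0, -1).
General solution: c_1e^(4t)(-1,-2) + c_2e^(-6t)(0,-1).
Applying x(0)=4, z(0)=-1 gives c_1=-4, c_2=9.

x(t) = 4e^(4t), z(t) = 8e^(4t) - 9e^(-6t)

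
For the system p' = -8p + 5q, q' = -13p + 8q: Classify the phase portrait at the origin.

A = [[-8,5],[-13,8]]; det(A-λI) = λ^2 + 1.
λ = 0 ± i: zero real part.

center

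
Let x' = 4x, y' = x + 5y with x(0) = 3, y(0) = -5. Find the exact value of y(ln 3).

-729

A = [[4,0],[1,5]]; eigenvalues λ = 5, 4.
Eigenvectors: (0,-1) for λ=5, (-1,1) for λ=4.
From the initial condition, c_1 = 2, c_2 = -3.
y(ln 3) = (2)(3^5)(-1) + (-3)(3^4)(1) = -729.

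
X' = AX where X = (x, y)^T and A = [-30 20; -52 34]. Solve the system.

x(t) = -2c_1e^(2t)sin(4t) - c_1e^(2t)cos(4t) - c_2e^(2t)sin(4t) + 2c_2e^(2t)cos(4t), y(t) = -3c_1e^(2t)sin(4t) - 2c_1e^(2t)cos(4t) - 2c_2e^(2t)sin(4t) + 3c_2e^(2t)cos(4t)

Coefficient matrix A = [[-30, 20], [-52, 34]].
Characteristic polynomial det(A - λI) = λ^2 - 4λ + 20 = 0.
Eigenvalues λ = 2 ± 4i (complex conjugate pair).
For λ=2+4i: an eigenvector is (-1,-2) - i(-2,-3) = (-1 + 2i, -2 + 3i).
A real fundamental pair from Re and Im of e^((2+4i)t)v: X_1 = e^(2t)(cos(4t)·(-1,-2) + sin(4t)·(-2,-3)), X_2 = e^(2t)(sin(4t)·(-1,-2) - cos(4t)·(-2,-3)).
General solution: c_1X_1 + c_2X_2.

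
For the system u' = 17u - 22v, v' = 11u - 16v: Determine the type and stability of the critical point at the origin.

A = [[17,-22],[11,-16]]; det(A-λI) = λ^2 - λ - 30.
λ = 6, -5: opposite signs.

saddle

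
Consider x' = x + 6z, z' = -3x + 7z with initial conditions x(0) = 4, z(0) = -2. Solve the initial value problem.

x(t) = -8e^(4t)sin(3t) + 4e^(4t)cos(3t), z(t) = -6e^(4t)sin(3t) - 2e^(4t)cos(3t)

Coefficient matrix A = [[1, 6], [-3, 7]].
Characteristic polynomial det(A - λI) = λ^2 - 8λ + 25 = 0.
Eigenvalues λ = 4 ± 3i (complex conjugate pair).
For λ=4+3i: an eigenvector is (-1,0) - i(1,1) = (-1 - i, 0 - i).
A real fundamental pair from Re and Im of e^((4+3i)t)v: X_1 = e^(4t)(cos(3t)·(-1,0) + sin(3t)·(1,1)), X_2 = e^(4t)(sin(3t)·(-1,0) - cos(3t)·(1,1)).
General solution: c_1X_1 + c_2X_2.
Applying x(0)=4, z(0)=-2 gives c_1=-6, c_2=2.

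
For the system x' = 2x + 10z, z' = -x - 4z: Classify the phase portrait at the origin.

stable spiral

A = [[2,10],[-1,-4]]; det(A-λI) = λ^2 + 2λ + 2.
λ = -1 ± i: negative real part.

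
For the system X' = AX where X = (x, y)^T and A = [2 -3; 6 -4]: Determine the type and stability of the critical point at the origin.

A = [[2,-3],[6,-4]]; det(A-λI) = λ^2 + 2λ + 10.
λ = -1 ± 3i: negative real part.

stable spiral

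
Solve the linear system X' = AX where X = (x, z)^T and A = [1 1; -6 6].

x(t) = C_1e^(4t) - C_2e^(3t), z(t) = 3C_1e^(4t) - 2C_2e^(3t)

Coefficient matrix A = [[1, 1], [-6, 6]].
Characteristic polynomial det(A - λI) = λ^2 - 7λ + 12 = 0.
Eigenvalues λ = 4, 3.
For λ=4: (A-λI) row 1 is [-3, 1], so an eigenvector is (1, 3).
For λ=3: (A-λI) row 1 is [-2, 1], so an eigenvector is (-1, -2).
General solution: C_1e^(4t)(1,3) + C_2e^(3t)(-1,-2).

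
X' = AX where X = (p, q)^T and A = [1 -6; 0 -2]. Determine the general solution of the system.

Coefficient matrix A = [[1, -6], [0, -2]].
Characteristic polynomial det(A - λI) = λ^2 + λ - 2 = 0.
Eigenvalues λ = -2, 1.
For λ=-2: (A-λI) row 1 is [3, -6], so an eigenvector is (-2, -1).
For λ=1: (A-λI) row 1 is [0, -6], so an eigenvector is (-1, 0).
General solution: C_1e^(-2t)(-2,-1) + C_2e^(t)(-1,0).

p(t) = -2C_1e^(-2t) - C_2e^(t), q(t) = -C_1e^(-2t)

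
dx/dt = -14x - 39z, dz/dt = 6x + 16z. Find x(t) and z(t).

x(t) = -2C_1e^(t)sin(3t) + 3C_1e^(t)cos(3t) + 3C_2e^(t)sin(3t) + 2C_2e^(t)cos(3t), z(t) = C_1e^(t)sin(3t) - C_1e^(t)cos(3t) - C_2e^(t)sin(3t) - C_2e^(t)cos(3t)

Coefficient matrix A = [[-14, -39], [6, 16]].
Characteristic polynomial det(A - λI) = λ^2 - 2λ + 10 = 0.
Eigenvalues λ = 1 ± 3i (complex conjugate pair).
For λ=1+3i: an eigenvector is (3,-1) - i(-2,1) = (3 + 2i, -1 - i).
A real fundamental pair from Re and Im of e^((1+3i)t)v: X_1 = e^(t)(cos(3t)·(3,-1) + sin(3t)·(-2,1)), X_2 = e^(t)(sin(3t)·(3,-1) - cos(3t)·(-2,1)).
General solution: C_1X_1 + C_2X_2.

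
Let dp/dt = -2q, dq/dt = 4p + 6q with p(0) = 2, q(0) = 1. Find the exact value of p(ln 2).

-28

A = [[0,-2],[4,6]]; eigenvalues λ = 4, 2.
Eigenvectors: (-1,2) for λ=4, (1,-1) for λ=2.
From the initial condition, c_1 = 3, c_2 = 5.
p(ln 2) = (3)(2^4)(-1) + (5)(2^2)(1) = -28.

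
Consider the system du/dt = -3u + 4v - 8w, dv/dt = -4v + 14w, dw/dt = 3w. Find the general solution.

Coefficient matrix A = [[-3, 4, -8], [0, -4, 14], [0, 0, 3]].
det(A - λI) = 0 gives eigenvalues λ = -3, -4, 3.
For λ=-3: eigenvector (1,0,0).
For λ=-4: eigenvector (-4,1,0).
For λ=3: eigenvector (0,2,1).
General solution: K_1e^(-3t)(1,0,0) + K_2e^(-4t)(-4,1,0) + K_3e^(3t)(0,2,1).

u(t) = K_1e^(-3t) - 4K_2e^(-4t), v(t) = K_2e^(-4t) + 2K_3e^(3t), w(t) = K_3e^(3t)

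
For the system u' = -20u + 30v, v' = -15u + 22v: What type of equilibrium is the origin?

A = [[-20,30],[-15,22]]; det(A-λI) = λ^2 - 2λ + 10.
λ = 1 ± 3i: positive real part.

unstable spiral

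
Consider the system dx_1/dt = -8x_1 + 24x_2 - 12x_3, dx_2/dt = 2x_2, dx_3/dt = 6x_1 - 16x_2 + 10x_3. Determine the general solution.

Coefficient matrix A = [[-8, 24, -12], [0, 2, 0], [6, -16, 10]].
det(A - λI) = 0 gives eigenvalues λ = 2, 4, -2.
For λ=2: eigenvector (0,1,2).
For λ=4: eigenvector (1,0,-1).
For λ=-2: eigenvector (2,0,-1).
General solution: C_1e^(2t)(0,1,2) + C_2e^(4t)(1,0,-1) + C_3e^(-2t)(2,0,-1).

x_1(t) = C_2e^(4t) + 2C_3e^(-2t), x_2(t) = C_1e^(2t), x_3(t) = 2C_1e^(2t) - C_2e^(4t) - C_3e^(-2t)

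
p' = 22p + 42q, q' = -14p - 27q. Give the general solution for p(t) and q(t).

p(t) = -2c_1e^(t) + 3c_2e^(-6t), q(t) = c_1e^(t) - 2c_2e^(-6t)

Coefficient matrix A = [[22, 42], [-14, -27]].
Characteristic polynomial det(A - λI) = λ^2 + 5λ - 6 = 0.
Eigenvalues λ = 1, -6.
For λ=1: (A-λI) row 1 is [21, 42], so an eigenvector is (-2, 1).
For λ=-6: (A-λI) row 1 is [28, 42], so an eigenvector is (3, -2).
General solution: c_1e^(t)(-2,1) + c_2e^(-6t)(3,-2).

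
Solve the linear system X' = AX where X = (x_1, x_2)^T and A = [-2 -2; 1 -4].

Coefficient matrix A = [[-2, -2], [1, -4]].
Characteristic polynomial det(A - λI) = λ^2 + 6λ + 10 = 0.
Eigenvalues λ = -3 ± i (complex conjugate pair).
For λ=-3+i: an eigenvector is (1,1) - i(-1,0) = (1 + i, 1).
A real fundamental pair from Re and Im of e^((-3+i)t)v: X_1 = e^(-3t)(cos(t)·(1,1) + sin(t)·(-1,0)), X_2 = e^(-3t)(sin(t)·(1,1) - cos(t)·(-1,0)).
General solution: K_1X_1 + K_2X_2.

x_1(t) = -K_1e^(-3t)sin(t) + K_1e^(-3t)cos(t) + K_2e^(-3t)sin(t) + K_2e^(-3t)cos(t), x_2(t) = K_1e^(-3t)cos(t) + K_2e^(-3t)sin(t)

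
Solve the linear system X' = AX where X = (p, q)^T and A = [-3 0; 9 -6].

Coefficient matrix A = [[-3, 0], [9, -6]].
Characteristic polynomial det(A - λI) = λ^2 + 9λ + 18 = 0.
Eigenvalues λ = -6, -3.
For λ=-6: (A-λI) row 1 is [3, 0], so an eigenvector is (0, 1).
For λ=-3: (A-λI) row 2 is [9, -3], so an eigenvector is (-1, -3).
General solution: K_1e^(-6t)(0,1) + K_2e^(-3t)(-1,-3).

p(t) = -K_2e^(-3t), q(t) = K_1e^(-6t) - 3K_2e^(-3t)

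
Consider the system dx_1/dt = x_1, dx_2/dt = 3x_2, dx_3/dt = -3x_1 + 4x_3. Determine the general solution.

x_1(t) = C_3e^(t), x_2(t) = C_2e^(3t), x_3(t) = C_1e^(4t) + C_3e^(t)

Coefficient matrix A = [[1, 0, 0], [0, 3, 0], [-3, 0, 4]].
det(A - λI) = 0 gives eigenvalues λ = 4, 3, 1.
For λ=4: eigenvector (0,0,1).
For λ=3: eigenvector (0,1,0).
For λ=1: eigenvector (1,0,1).
General solution: C_1e^(4t)(0,0,1) + C_2e^(3t)(0,1,0) + C_3e^(t)(1,0,1).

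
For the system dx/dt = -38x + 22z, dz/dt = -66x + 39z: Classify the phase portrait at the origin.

A = [[-38,22],[-66,39]]; det(A-λI) = λ^2 - λ - 30.
λ = -5, 6: opposite signs.

saddle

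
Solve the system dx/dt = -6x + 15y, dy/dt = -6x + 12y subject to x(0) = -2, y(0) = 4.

x(t) = 26e^(3t)sin(3t) - 2e^(3t)cos(3t), y(t) = 16e^(3t)sin(3t) + 4e^(3t)cos(3t)

Coefficient matrix A = [[-6, 15], [-6, 12]].
Characteristic polynomial det(A - λI) = λ^2 - 6λ + 18 = 0.
Eigenvalues λ = 3 ± 3i (complex conjugate pair).
For λ=3+3i: an eigenvector is (2,1) - i(-1,-1) = (2 + i, 1 + i).
A real fundamental pair from Re and Im of e^((3+3i)t)v: X_1 = e^(3t)(cos(3t)·(2,1) + sin(3t)·(-1,-1)), X_2 = e^(3t)(sin(3t)·(2,1) - cos(3t)·(-1,-1)).
General solution: K_1X_1 + K_2X_2.
Applying x(0)=-2, y(0)=4 gives K_1=-6, K_2=10.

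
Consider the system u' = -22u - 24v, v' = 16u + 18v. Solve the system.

Coefficient matrix A = [[-22, -24], [16, 18]].
Characteristic polynomial det(A - λI) = λ^2 + 4λ - 12 = 0.
Eigenvalues λ = 2, -6.
For λ=2: (A-λI) row 1 is [-24, -24], so an eigenvector is (1, -1).
For λ=-6: (A-λI) row 1 is [-16, -24], so an eigenvector is (-3, 2).
General solution: c_1e^(2t)(1,-1) + c_2e^(-6t)(-3,2).

u(t) = c_1e^(2t) - 3c_2e^(-6t), v(t) = -c_1e^(2t) + 2c_2e^(-6t)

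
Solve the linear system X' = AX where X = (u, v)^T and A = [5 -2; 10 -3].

u(t) = K_1e^(t)sin(2t) - K_2e^(t)cos(2t), v(t) = 2K_1e^(t)sin(2t) - K_1e^(t)cos(2t) - K_2e^(t)sin(2t) - 2K_2e^(t)cos(2t)

Coefficient matrix A = [[5, -2], [10, -3]].
Characteristic polynomial det(A - λI) = λ^2 - 2λ + 5 = 0.
Eigenvalues λ = 1 ± 2i (complex conjugate pair).
For λ=1+2i: an eigenvector is (0,-1) - i(1,2) = (0 - i, -1 - 2i).
A real fundamental pair from Re and Im of e^((1+2i)t)v: X_1 = e^(t)(cos(2t)·(0,-1) + sin(2t)·(1,2)), X_2 = e^(t)(sin(2t)·(0,-1) - cos(2t)·(1,2)).
General solution: K_1X_1 + K_2X_2.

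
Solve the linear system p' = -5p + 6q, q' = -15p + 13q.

Coefficient matrix A = [[-5, 6], [-15, 13]].
Characteristic polynomial det(A - λI) = λ^2 - 8λ + 25 = 0.
Eigenvalues λ = 4 ± 3i (complex conjugate pair).
For λ=4+3i: an eigenvector is (1,2) - i(1,1) = (1 - i, 2 - i).
A real fundamental pair from Re and Im of e^((4+3i)t)v: X_1 = e^(4t)(cos(3t)·(1,2) + sin(3t)·(1,1)), X_2 = e^(4t)(sin(3t)·(1,2) - cos(3t)·(1,1)).
General solution: c_1X_1 + c_2X_2.

p(t) = c_1e^(4t)sin(3t) + c_1e^(4t)cos(3t) + c_2e^(4t)sin(3t) - c_2e^(4t)cos(3t), q(t) = c_1e^(4t)sin(3t) + 2c_1e^(4t)cos(3t) + 2c_2e^(4t)sin(3t) - c_2e^(4t)cos(3t)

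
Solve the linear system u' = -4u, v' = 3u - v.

Coefficient matrix A = [[-4, 0], [3, -1]].
Characteristic polynomial det(A - λI) = λ^2 + 5λ + 4 = 0.
Eigenvalues λ = -1, -4.
For λ=-1: (A-λI) row 1 is [-3, 0], so an eigenvector is (0, 1).
For λ=-4: (A-λI) row 2 is [3, 3], so an eigenvector is (-1, 1).
General solution: c_1e^(-t)(0,1) + c_2e^(-4t)(-1,1).

u(t) = -c_2e^(-4t), v(t) = c_1e^(-t) + c_2e^(-4t)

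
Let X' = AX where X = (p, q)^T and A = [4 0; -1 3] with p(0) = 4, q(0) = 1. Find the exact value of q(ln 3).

-189

A = [[4,0],[-1,3]]; eigenvalues λ = 4, 3.
Eigenvectors: (1,-1) for λ=4, (0,1) for λ=3.
From the initial condition, c_1 = 4, c_2 = 5.
q(ln 3) = (4)(3^4)(-1) + (5)(3^3)(1) = -189.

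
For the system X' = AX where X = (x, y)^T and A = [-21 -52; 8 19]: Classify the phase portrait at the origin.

A = [[-21,-52],[8,19]]; det(A-λI) = λ^2 + 2λ + 17.
λ = -1 ± 4i: negative real part.

stable spiral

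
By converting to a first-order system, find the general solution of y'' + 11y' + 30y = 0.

Let x_1 = y, x_2 = y'. Then x_1' = x_2 and x_2' = -30x_1 - 11x_2.
A = [[0,1],[-30,-11]]; det(A-λI) = λ^2 + 11λ + 30.
Eigenvalues λ = -6, -5 with eigenvectors (1,-6), (1,-5).

y(t) = K_1e^(-6t) + K_2e^(-5t)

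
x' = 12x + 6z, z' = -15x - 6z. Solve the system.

x(t) = -K_1e^(3t)sin(3t) - K_1e^(3t)cos(3t) - K_2e^(3t)sin(3t) + K_2e^(3t)cos(3t), z(t) = 2K_1e^(3t)sin(3t) + K_1e^(3t)cos(3t) + K_2e^(3t)sin(3t) - 2K_2e^(3t)cos(3t)

Coefficient matrix A = [[12, 6], [-15, -6]].
Characteristic polynomial det(A - λI) = λ^2 - 6λ + 18 = 0.
Eigenvalues λ = 3 ± 3i (complex conjugate pair).
For λ=3+3i: an eigenvector is (-1,1) - i(-1,2) = (-1 + i, 1 - 2i).
A real fundamental pair from Re and Im of e^((3+3i)t)v: X_1 = e^(3t)(cos(3t)·(-1,1) + sin(3t)·(-1,2)), X_2 = e^(3t)(sin(3t)·(-1,1) - cos(3t)·(-1,2)).
General solution: K_1X_1 + K_2X_2.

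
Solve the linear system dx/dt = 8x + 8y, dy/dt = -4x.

Coefficient matrix A = [[8, 8], [-4, 0]].
Characteristic polynomial det(A - λI) = λ^2 - 8λ + 32 = 0.
Eigenvalues λ = 4 ± 4i (complex conjugate pair).
For λ=4+4i: an eigenvector is (-1,0) - i(-1,1) = (-1 + i, 0 - i).
A real fundamental pair from Re and Im of e^((4+4i)t)v: X_1 = e^(4t)(cos(4t)·(-1,0) + sin(4t)·(-1,1)), X_2 = e^(4t)(sin(4t)·(-1,0) - cos(4t)·(-1,1)).
General solution: c_1X_1 + c_2X_2.

x(t) = -c_1e^(4t)sin(4t) - c_1e^(4t)cos(4t) - c_2e^(4t)sin(4t) + c_2e^(4t)cos(4t), y(t) = c_1e^(4t)sin(4t) - c_2e^(4t)cos(4t)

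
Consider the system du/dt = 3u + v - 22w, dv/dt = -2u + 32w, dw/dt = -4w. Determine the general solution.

u(t) = -C_1e^(t) - C_2e^(2t) + 4C_3e^(-4t), v(t) = 2C_1e^(t) + C_2e^(2t) - 6C_3e^(-4t), w(t) = C_3e^(-4t)

Coefficient matrix A = [[3, 1, -22], [-2, 0, 32], [0, 0, -4]].
det(A - λI) = 0 gives eigenvalues λ = 1, 2, -4.
For λ=1: eigenvector (-1,2,0).
For λ=2: eigenvector (-1,1,0).
For λ=-4: eigenvector (4,-6,1).
General solution: C_1e^(t)(-1,2,0) + C_2e^(2t)(-1,1,0) + C_3e^(-4t)(4,-6,1).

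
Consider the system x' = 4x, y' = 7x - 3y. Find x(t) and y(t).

Coefficient matrix A = [[4, 0], [7, -3]].
Characteristic polynomial det(A - λI) = λ^2 - λ - 12 = 0.
Eigenvalues λ = 4, -3.
For λ=4: (A-λI) row 2 is [7, -7], so an eigenvector is (1, 1).
For λ=-3: (A-λI) row 1 is [7, 0], so an eigenvector is (0, -1).
General solution: C_1e^(4t)(1,1) + C_2e^(-3t)(0,-1).

x(t) = C_1e^(4t), y(t) = C_1e^(4t) - C_2e^(-3t)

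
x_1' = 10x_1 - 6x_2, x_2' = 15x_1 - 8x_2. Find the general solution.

Coefficient matrix A = [[10, -6], [15, -8]].
Characteristic polynomial det(A - λI) = λ^2 - 2λ + 10 = 0.
Eigenvalues λ = 1 ± 3i (complex conjugate pair).
For λ=1+3i: an eigenvector is (-1,-2) - i(1,1) = (-1 - i, -2 - i).
A real fundamental pair from Re and Im of e^((1+3i)t)v: X_1 = e^(t)(cos(3t)·(-1,-2) + sin(3t)·(1,1)), X_2 = e^(t)(sin(3t)·(-1,-2) - cos(3t)·(1,1)).
General solution: c_1X_1 + c_2X_2.

x_1(t) = c_1e^(t)sin(3t) - c_1e^(t)cos(3t) - c_2e^(t)sin(3t) - c_2e^(t)cos(3t), x_2(t) = c_1e^(t)sin(3t) - 2c_1e^(t)cos(3t) - 2c_2e^(t)sin(3t) - c_2e^(t)cos(3t)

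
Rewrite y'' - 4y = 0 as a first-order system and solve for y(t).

y(t) = c_1e^(2t) + c_2e^(-2t)

Let x_1 = y, x_2 = y'. Then x_1' = x_2 and x_2' = 4x_1.
A = [[0,1],[4,0]]; det(A-λI) = λ^2 - 4.
Eigenvalues λ = 2, -2 with eigenvectors (1,2), (1,-2).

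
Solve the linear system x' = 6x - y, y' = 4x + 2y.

Coefficient matrix A = [[6, -1], [4, 2]].
Characteristic polynomial det(A - λI) = λ^2 - 8λ + 16 = 0.
Single eigenvalue λ = 4 with algebraic multiplicity 2.
Eigenvector v = (1,2); generalized eigenvector w with (A-λI)w=v is (-1,-3).
General solution: e^(4t)[c_1·v + c_2·(t·v + w)].

x(t) = c_1e^(4t) + c_2te^(4t) - c_2e^(4t), y(t) = 2c_1e^(4t) + 2c_2te^(4t) - 3c_2e^(4t)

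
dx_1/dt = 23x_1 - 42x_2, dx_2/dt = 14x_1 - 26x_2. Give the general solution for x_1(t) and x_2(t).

Coefficient matrix A = [[23, -42], [14, -26]].
Characteristic polynomial det(A - λI) = λ^2 + 3λ - 10 = 0.
Eigenvalues λ = -5, 2.
For λ=-5: (A-λI) row 1 is [28, -42], so an eigenvector is (3, 2).
For λ=2: (A-λI) row 1 is [21, -42], so an eigenvector is (2, 1).
General solution: C_1e^(-5t)(3,2) + C_2e^(2t)(2,1).

x_1(t) = 3C_1e^(-5t) + 2C_2e^(2t), x_2(t) = 2C_1e^(-5t) + C_2e^(2t)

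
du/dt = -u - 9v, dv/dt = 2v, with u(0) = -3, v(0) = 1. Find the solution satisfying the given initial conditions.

Coefficient matrix A = [[-1, -9], [0, 2]].
Characteristic polynomial det(A - λI) = λ^2 - λ - 2 = 0.
Eigenvalues λ = -1, 2.
For λ=-1: (A-λI) row 1 is [0, -9], so an eigenvector is (-1, 0).
For λ=2: (A-λI) row 1 is [-3, -9], so an eigenvector is (3, -1).
General solution: c_1e^(-t)(-1,0) + c_2e^(2t)(3,-1).
Applying u(0)=-3, v(0)=1 gives c_1=0, c_2=-1.

u(t) = -3e^(2t), v(t) = e^(2t)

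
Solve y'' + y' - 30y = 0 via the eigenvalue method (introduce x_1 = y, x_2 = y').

Let x_1 = y, x_2 = y'. Then x_1' = x_2 and x_2' = 30x_1 - x_2.
A = [[0,1],[30,-1]]; det(A-λI) = λ^2 + λ - 30.
Eigenvalues λ = -6, 5 with eigenvectors (1,-6), (1,5).

y(t) = C_1e^(-6t) + C_2e^(5t)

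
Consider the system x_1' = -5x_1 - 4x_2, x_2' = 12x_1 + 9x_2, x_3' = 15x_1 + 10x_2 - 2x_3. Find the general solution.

Coefficient matrix A = [[-5, -4, 0], [12, 9, 0], [15, 10, -2]].
det(A - λI) = 0 gives eigenvalues λ = 1, 3, -2.
For λ=1: eigenvector (2,-3,0).
For λ=3: eigenvector (-1,2,1).
For λ=-2: eigenvector (0,0,1).
General solution: C_1e^(t)(2,-3,0) + C_2e^(3t)(-1,2,1) + C_3e^(-2t)(0,0,1).

x_1(t) = 2C_1e^(t) - C_2e^(3t), x_2(t) = -3C_1e^(t) + 2C_2e^(3t), x_3(t) = C_2e^(3t) + C_3e^(-2t)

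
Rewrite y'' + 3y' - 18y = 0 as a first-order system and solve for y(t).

y(t) = K_1e^(-6t) + K_2e^(3t)

Let x_1 = y, x_2 = y'. Then x_1' = x_2 and x_2' = 18x_1 - 3x_2.
A = [[0,1],[18,-3]]; det(A-λI) = λ^2 + 3λ - 18.
Eigenvalues λ = -6, 3 with eigenvectors (1,-6), (1,3).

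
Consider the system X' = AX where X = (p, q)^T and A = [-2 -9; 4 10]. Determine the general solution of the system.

p(t) = 3C_1e^(4t) + 3C_2te^(4t) + C_2e^(4t), q(t) = -2C_1e^(4t) - 2C_2te^(4t) - C_2e^(4t)

Coefficient matrix A = [[-2, -9], [4, 10]].
Characteristic polynomial det(A - λI) = λ^2 - 8λ + 16 = 0.
Single eigenvalue λ = 4 with algebraic multiplicity 2.
Eigenvector v = (3,-2); generalized eigenvector w with (A-λI)w=v is (1,-1).
General solution: e^(4t)[C_1·v + C_2·(t·v + w)].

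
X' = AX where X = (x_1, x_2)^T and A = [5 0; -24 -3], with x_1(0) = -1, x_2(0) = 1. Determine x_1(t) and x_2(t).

x_1(t) = -e^(5t), x_2(t) = 3e^(5t) - 2e^(-3t)

Coefficient matrix A = [[5, 0], [-24, -3]].
Characteristic polynomial det(A - λI) = λ^2 - 2λ - 15 = 0.
Eigenvalues λ = 5, -3.
For λ=5: (A-λI) row 2 is [-24, -8], so an eigenvector is (-1, 3).
For λ=-3: (A-λI) row 1 is [8, 0], so an eigenvector is (0, 1).
General solution: C_1e^(5t)(-1,3) + C_2e^(-3t)(0,1).
Applying x_1(0)=-1, x_2(0)=1 gives C_1=1, C_2=-2.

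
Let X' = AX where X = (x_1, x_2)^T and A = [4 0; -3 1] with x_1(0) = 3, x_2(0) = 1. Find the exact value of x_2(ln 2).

A = [[4,0],[-3,1]]; eigenvalues λ = 4, 1.
Eigenvectors: (-1,1) for λ=4, (0,1) for λ=1.
From the initial condition, c_1 = -3, c_2 = 4.
x_2(ln 2) = (-3)(2^4)(1) + (4)(2^1)(1) = -40.

-40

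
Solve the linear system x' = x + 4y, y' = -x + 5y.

x(t) = -2K_1e^(3t) - 2K_2te^(3t) - 3K_2e^(3t), y(t) = -K_1e^(3t) - K_2te^(3t) - 2K_2e^(3t)

Coefficient matrix A = [[1, 4], [-1, 5]].
Characteristic polynomial det(A - λI) = λ^2 - 6λ + 9 = 0.
Single eigenvalue λ = 3 with algebraic multiplicity 2.
Eigenvector v = (-2,-1); generalized eigenvector w with (A-λI)w=v is (-3,-2).
General solution: e^(3t)[K_1·v + K_2·(t·v + w)].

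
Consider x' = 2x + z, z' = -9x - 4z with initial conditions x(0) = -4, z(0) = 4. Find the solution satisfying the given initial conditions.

x(t) = -8te^(-t) - 4e^(-t), z(t) = 24te^(-t) + 4e^(-t)

Coefficient matrix A = [[2, 1], [-9, -4]].
Characteristic polynomial det(A - λI) = λ^2 + 2λ + 1 = 0.
Single eigenvalue λ = -1 with algebraic multiplicity 2.
Eigenvector v = (-1,3); generalized eigenvector w with (A-λI)w=v is (0,-1).
General solution: e^(-t)[K_1·v + K_2·(t·v + w)].
Applying x(0)=-4, z(0)=4 gives K_1=4, K_2=8.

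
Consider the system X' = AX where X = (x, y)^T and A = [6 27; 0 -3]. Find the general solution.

Coefficient matrix A = [[6, 27], [0, -3]].
Characteristic polynomial det(A - λI) = λ^2 - 3λ - 18 = 0.
Eigenvalues λ = -3, 6.
For λ=-3: (A-λI) row 1 is [9, 27], so an eigenvector is (3, -1).
For λ=6: (A-λI) row 1 is [0, 27], so an eigenvector is (-1, 0).
General solution: C_1e^(-3t)(3,-1) + C_2e^(6t)(-1,0).

x(t) = 3C_1e^(-3t) - C_2e^(6t), y(t) = -C_1e^(-3t)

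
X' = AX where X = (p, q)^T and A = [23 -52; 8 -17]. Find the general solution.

p(t) = -3K_1e^(3t)sin(4t) + 2K_1e^(3t)cos(4t) + 2K_2e^(3t)sin(4t) + 3K_2e^(3t)cos(4t), q(t) = -K_1e^(3t)sin(4t) + K_1e^(3t)cos(4t) + K_2e^(3t)sin(4t) + K_2e^(3t)cos(4t)

Coefficient matrix A = [[23, -52], [8, -17]].
Characteristic polynomial det(A - λI) = λ^2 - 6λ + 25 = 0.
Eigenvalues λ = 3 ± 4i (complex conjugate pair).
For λ=3+4i: an eigenvector is (2,1) - i(-3,-1) = (2 + 3i, 1 + i).
A real fundamental pair from Re and Im of e^((3+4i)t)v: X_1 = e^(3t)(cos(4t)·(2,1) + sin(4t)·(-3,-1)), X_2 = e^(3t)(sin(4t)·(2,1) - cos(4t)·(-3,-1)).
General solution: K_1X_1 + K_2X_2.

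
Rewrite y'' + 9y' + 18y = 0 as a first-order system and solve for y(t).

y(t) = K_1e^(-6t) + K_2e^(-3t)

Let x_1 = y, x_2 = y'. Then x_1' = x_2 and x_2' = -18x_1 - 9x_2.
A = [[0,1],[-18,-9]]; det(A-λI) = λ^2 + 9λ + 18.
Eigenvalues λ = -6, -3 with eigenvectors (1,-6), (1,-3).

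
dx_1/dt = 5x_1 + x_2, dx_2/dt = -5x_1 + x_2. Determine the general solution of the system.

x_1(t) = -c_1e^(3t)cos(t) - c_2e^(3t)sin(t), x_2(t) = c_1e^(3t)sin(t) + 2c_1e^(3t)cos(t) + 2c_2e^(3t)sin(t) - c_2e^(3t)cos(t)

Coefficient matrix A = [[5, 1], [-5, 1]].
Characteristic polynomial det(A - λI) = λ^2 - 6λ + 10 = 0.
Eigenvalues λ = 3 ± i (complex conjugate pair).
For λ=3+i: an eigenvector is (-1,2) - i(0,1) = (-1, 2 - i).
A real fundamental pair from Re and Im of e^((3+i)t)v: X_1 = e^(3t)(cos(t)·(-1,2) + sin(t)·(0,1)), X_2 = e^(3t)(sin(t)·(-1,2) - cos(t)·(0,1)).
General solution: c_1X_1 + c_2X_2.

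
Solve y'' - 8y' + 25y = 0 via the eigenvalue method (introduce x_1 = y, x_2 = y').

Let x_1 = y, x_2 = y'. Then x_1' = x_2 and x_2' = -25x_1 + 8x_2.
A = [[0,1],[-25,8]]; det(A-λI) = λ^2 - 8λ + 25.
Eigenvalues λ = 4 ± 3i.

y(t) = K_1e^(4t)cos(3t) + K_2e^(4t)sin(3t)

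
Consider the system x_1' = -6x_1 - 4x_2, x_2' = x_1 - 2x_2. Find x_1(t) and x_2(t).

Coefficient matrix A = [[-6, -4], [1, -2]].
Characteristic polynomial det(A - λI) = λ^2 + 8λ + 16 = 0.
Single eigenvalue λ = -4 with algebraic multiplicity 2.
Eigenvector v = (-2,1); generalized eigenvector w with (A-λI)w=v is (3,-1).
General solution: e^(-4t)[c_1·v + c_2·(t·v + w)].

x_1(t) = -2c_1e^(-4t) - 2c_2te^(-4t) + 3c_2e^(-4t), x_2(t) = c_1e^(-4t) + c_2te^(-4t) - c_2e^(-4t)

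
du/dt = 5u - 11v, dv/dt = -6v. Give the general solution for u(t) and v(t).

Coefficient matrix A = [[5, -11], [0, -6]].
Characteristic polynomial det(A - λI) = λ^2 + λ - 30 = 0.
Eigenvalues λ = -6, 5.
For λ=-6: (A-λI) row 1 is [11, -11], so an eigenvector is (-1, -1).
For λ=5: (A-λI) row 1 is [0, -11], so an eigenvector is (1, 0).
General solution: C_1e^(-6t)(-1,-1) + C_2e^(5t)(1,0).

u(t) = -C_1e^(-6t) + C_2e^(5t), v(t) = -C_1e^(-6t)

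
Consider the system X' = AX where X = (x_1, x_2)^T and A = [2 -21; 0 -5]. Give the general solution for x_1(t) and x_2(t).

Coefficient matrix A = [[2, -21], [0, -5]].
Characteristic polynomial det(A - λI) = λ^2 + 3λ - 10 = 0.
Eigenvalues λ = 2, -5.
For λ=2: (A-λI) row 1 is [0, -21], so an eigenvector is (1, 0).
For λ=-5: (A-λI) row 1 is [7, -21], so an eigenvector is (3, 1).
General solution: K_1e^(2t)(1,0) + K_2e^(-5t)(3,1).

x_1(t) = K_1e^(2t) + 3K_2e^(-5t), x_2(t) = K_2e^(-5t)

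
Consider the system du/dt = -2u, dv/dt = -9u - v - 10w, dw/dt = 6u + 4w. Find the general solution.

u(t) = c_1e^(-2t), v(t) = -c_1e^(-2t) - 2c_2e^(4t) + c_3e^(-t), w(t) = -c_1e^(-2t) + c_2e^(4t)

Coefficient matrix A = [[-2, 0, 0], [-9, -1, -10], [6, 0, 4]].
det(A - λI) = 0 gives eigenvalues λ = -2, 4, -1.
For λ=-2: eigenvector (1,-1,-1).
For λ=4: eigenvector (0,-2,1).
For λ=-1: eigenvector (0,1,0).
General solution: c_1e^(-2t)(1,-1,-1) + c_2e^(4t)(0,-2,1) + c_3e^(-t)(0,1,0).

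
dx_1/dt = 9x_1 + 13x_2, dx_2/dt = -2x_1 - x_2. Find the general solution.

x_1(t) = -3K_1e^(4t)sin(t) + 2K_1e^(4t)cos(t) + 2K_2e^(4t)sin(t) + 3K_2e^(4t)cos(t), x_2(t) = K_1e^(4t)sin(t) - K_1e^(4t)cos(t) - K_2e^(4t)sin(t) - K_2e^(4t)cos(t)

Coefficient matrix A = [[9, 13], [-2, -1]].
Characteristic polynomial det(A - λI) = λ^2 - 8λ + 17 = 0.
Eigenvalues λ = 4 ± i (complex conjugate pair).
For λ=4+i: an eigenvector is (2,-1) - i(-3,1) = (2 + 3i, -1 - i).
A real fundamental pair from Re and Im of e^((4+i)t)v: X_1 = e^(4t)(cos(t)·(2,-1) + sin(t)·(-3,1)), X_2 = e^(4t)(sin(t)·(2,-1) - cos(t)·(-3,1)).
General solution: K_1X_1 + K_2X_2.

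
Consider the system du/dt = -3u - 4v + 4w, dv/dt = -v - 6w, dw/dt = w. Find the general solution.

u(t) = 4K_1e^(t) - 2K_2e^(-t) + K_3e^(-3t), v(t) = -3K_1e^(t) + K_2e^(-t), w(t) = K_1e^(t)

Coefficient matrix A = [[-3, -4, 4], [0, -1, -6], [0, 0, 1]].
det(A - λI) = 0 gives eigenvalues λ = 1, -1, -3.
For λ=1: eigenvector (4,-3,1).
For λ=-1: eigenvector (-2,1,0).
For λ=-3: eigenvector (1,0,0).
General solution: K_1e^(t)(4,-3,1) + K_2e^(-t)(-2,1,0) + K_3e^(-3t)(1,0,0).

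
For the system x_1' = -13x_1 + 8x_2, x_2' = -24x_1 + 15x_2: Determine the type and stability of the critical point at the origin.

saddle

A = [[-13,8],[-24,15]]; det(A-λI) = λ^2 - 2λ - 3.
λ = 3, -1: opposite signs.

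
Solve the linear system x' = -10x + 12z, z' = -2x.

Coefficient matrix A = [[-10, 12], [-2, 0]].
Characteristic polynomial det(A - λI) = λ^2 + 10λ + 24 = 0.
Eigenvalues λ = -6, -4.
For λ=-6: (A-λI) row 1 is [-4, 12], so an eigenvector is (3, 1).
For λ=-4: (A-λI) row 1 is [-6, 12], so an eigenvector is (2, 1).
General solution: K_1e^(-6t)(3,1) + K_2e^(-4t)(2,1).

x(t) = 3K_1e^(-6t) + 2K_2e^(-4t), z(t) = K_1e^(-6t) + K_2e^(-4t)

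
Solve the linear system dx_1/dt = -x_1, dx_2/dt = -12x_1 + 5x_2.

x_1(t) = -C_1e^(-t), x_2(t) = -2C_1e^(-t) - C_2e^(5t)

Coefficient matrix A = [[-1, 0], [-12, 5]].
Characteristic polynomial det(A - λI) = λ^2 - 4λ - 5 = 0.
Eigenvalues λ = -1, 5.
For λ=-1: (A-λI) row 2 is [-12, 6], so an eigenvector is (-1, -2).
For λ=5: (A-λI) row 1 is [-6, 0], so an eigenvector is (0, -1).
General solution: C_1e^(-t)(-1,-2) + C_2e^(5t)(0,-1).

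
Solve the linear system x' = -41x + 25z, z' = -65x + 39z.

Coefficient matrix A = [[-41, 25], [-65, 39]].
Characteristic polynomial det(A - λI) = λ^2 + 2λ + 26 = 0.
Eigenvalues λ = -1 ± 5i (complex conjugate pair).
For λ=-1+5i: an eigenvector is (1,2) - i(2,3) = (1 - 2i, 2 - 3i).
A real fundamental pair from Re and Im of e^((-1+5i)t)v: X_1 = e^(-t)(cos(5t)·(1,2) + sin(5t)·(2,3)), X_2 = e^(-t)(sin(5t)·(1,2) - cos(5t)·(2,3)).
General solution: C_1X_1 + C_2X_2.

x(t) = 2C_1e^(-t)sin(5t) + C_1e^(-t)cos(5t) + C_2e^(-t)sin(5t) - 2C_2e^(-t)cos(5t), z(t) = 3C_1e^(-t)sin(5t) + 2C_1e^(-t)cos(5t) + 2C_2e^(-t)sin(5t) - 3C_2e^(-t)cos(5t)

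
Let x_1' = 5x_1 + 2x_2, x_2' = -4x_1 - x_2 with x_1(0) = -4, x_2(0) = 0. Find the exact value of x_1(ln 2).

A = [[5,2],[-4,-1]]; eigenvalues λ = 1, 3.
Eigenvectors: (1,-2) for λ=1, (-1,1) for λ=3.
From the initial condition, c_1 = 4, c_2 = 8.
x_1(ln 2) = (4)(2^1)(1) + (8)(2^3)(-1) = -56.

-56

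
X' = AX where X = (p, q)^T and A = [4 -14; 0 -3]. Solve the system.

Coefficient matrix A = [[4, -14], [0, -3]].
Characteristic polynomial det(A - λI) = λ^2 - λ - 12 = 0.
Eigenvalues λ = 4, -3.
For λ=4: (A-λI) row 1 is [0, -14], so an eigenvector is (-1, 0).
For λ=-3: (A-λI) row 1 is [7, -14], so an eigenvector is (2, 1).
General solution: K_1e^(4t)(-1,0) + K_2e^(-3t)(2,1).

p(t) = -K_1e^(4t) + 2K_2e^(-3t), q(t) = K_2e^(-3t)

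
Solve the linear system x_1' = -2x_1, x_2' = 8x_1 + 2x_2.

Coefficient matrix A = [[-2, 0], [8, 2]].
Characteristic polynomial det(A - λI) = λ^2 - 4 = 0.
Eigenvalues λ = -2, 2.
For λ=-2: (A-λI) row 2 is [8, 4], so an eigenvector is (-1, 2).
For λ=2: (A-λI) row 1 is [-4, 0], so an eigenvector is (0, -1).
General solution: C_1e^(-2t)(-1,2) + C_2e^(2t)(0,-1).

x_1(t) = -C_1e^(-2t), x_2(t) = 2C_1e^(-2t) - C_2e^(2t)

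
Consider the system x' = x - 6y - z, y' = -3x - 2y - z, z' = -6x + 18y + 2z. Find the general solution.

x(t) = K_1e^(4t) + K_2e^(-2t) - K_3e^(-t), y(t) = K_2e^(-2t) - K_3e^(-t), z(t) = -3K_1e^(4t) - 3K_2e^(-2t) + 4K_3e^(-t)

Coefficient matrix A = [[1, -6, -1], [-3, -2, -1], [-6, 18, 2]].
det(A - λI) = 0 gives eigenvalues λ = 4, -2, -1.
For λ=4: eigenvector (1,0,-3).
For λ=-2: eigenvector (1,1,-3).
For λ=-1: eigenvector (-1,-1,4).
General solution: K_1e^(4t)(1,0,-3) + K_2e^(-2t)(1,1,-3) + K_3e^(-t)(-1,-1,4).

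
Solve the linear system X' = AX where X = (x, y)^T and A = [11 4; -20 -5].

x(t) = C_1e^(3t)sin(4t) - C_2e^(3t)cos(4t), y(t) = -2C_1e^(3t)sin(4t) + C_1e^(3t)cos(4t) + C_2e^(3t)sin(4t) + 2C_2e^(3t)cos(4t)

Coefficient matrix A = [[11, 4], [-20, -5]].
Characteristic polynomial det(A - λI) = λ^2 - 6λ + 25 = 0.
Eigenvalues λ = 3 ± 4i (complex conjugate pair).
For λ=3+4i: an eigenvector is (0,1) - i(1,-2) = (0 - i, 1 + 2i).
A real fundamental pair from Re and Im of e^((3+4i)t)v: X_1 = e^(3t)(cos(4t)·(0,1) + sin(4t)·(1,-2)), X_2 = e^(3t)(sin(4t)·(0,1) - cos(4t)·(1,-2)).
General solution: C_1X_1 + C_2X_2.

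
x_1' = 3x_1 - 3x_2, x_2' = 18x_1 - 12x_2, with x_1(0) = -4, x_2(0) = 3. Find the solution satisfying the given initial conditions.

Coefficient matrix A = [[3, -3], [18, -12]].
Characteristic polynomial det(A - λI) = λ^2 + 9λ + 18 = 0.
Eigenvalues λ = -6, -3.
For λ=-6: (A-λI) row 1 is [9, -3], so an eigenvector is (1, 3).
For λ=-3: (A-λI) row 1 is [6, -3], so an eigenvector is (-1, -2).
General solution: K_1e^(-6t)(1,3) + K_2e^(-3t)(-1,-2).
Applying x_1(0)=-4, x_2(0)=3 gives K_1=11, K_2=15.

x_1(t) = -15e^(-3t) + 11e^(-6t), x_2(t) = -30e^(-3t) + 33e^(-6t)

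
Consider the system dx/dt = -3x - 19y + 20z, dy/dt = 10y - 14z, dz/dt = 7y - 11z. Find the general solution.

Coefficient matrix A = [[-3, -19, 20], [0, 10, -14], [0, 7, -11]].
det(A - λI) = 0 gives eigenvalues λ = -3, -4, 3.
For λ=-3: eigenvector (1,0,0).
For λ=-4: eigenvector (1,-1,-1).
For λ=3: eigenvector (-3,2,1).
General solution: c_1e^(-3t)(1,0,0) + c_2e^(-4t)(1,-1,-1) + c_3e^(3t)(-3,2,1).

x(t) = c_1e^(-3t) + c_2e^(-4t) - 3c_3e^(3t), y(t) = -c_2e^(-4t) + 2c_3e^(3t), z(t) = -c_2e^(-4t) + c_3e^(3t)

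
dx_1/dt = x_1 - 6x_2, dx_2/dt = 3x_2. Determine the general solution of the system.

Coefficient matrix A = [[1, -6], [0, 3]].
Characteristic polynomial det(A - λI) = λ^2 - 4λ + 3 = 0.
Eigenvalues λ = 3, 1.
For λ=3: (A-λI) row 1 is [-2, -6], so an eigenvector is (3, -1).
For λ=1: (A-λI) row 1 is [0, -6], so an eigenvector is (1, 0).
General solution: c_1e^(3t)(3,-1) + c_2e^(t)(1,0).

x_1(t) = 3c_1e^(3t) + c_2e^(t), x_2(t) = -c_1e^(3t)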